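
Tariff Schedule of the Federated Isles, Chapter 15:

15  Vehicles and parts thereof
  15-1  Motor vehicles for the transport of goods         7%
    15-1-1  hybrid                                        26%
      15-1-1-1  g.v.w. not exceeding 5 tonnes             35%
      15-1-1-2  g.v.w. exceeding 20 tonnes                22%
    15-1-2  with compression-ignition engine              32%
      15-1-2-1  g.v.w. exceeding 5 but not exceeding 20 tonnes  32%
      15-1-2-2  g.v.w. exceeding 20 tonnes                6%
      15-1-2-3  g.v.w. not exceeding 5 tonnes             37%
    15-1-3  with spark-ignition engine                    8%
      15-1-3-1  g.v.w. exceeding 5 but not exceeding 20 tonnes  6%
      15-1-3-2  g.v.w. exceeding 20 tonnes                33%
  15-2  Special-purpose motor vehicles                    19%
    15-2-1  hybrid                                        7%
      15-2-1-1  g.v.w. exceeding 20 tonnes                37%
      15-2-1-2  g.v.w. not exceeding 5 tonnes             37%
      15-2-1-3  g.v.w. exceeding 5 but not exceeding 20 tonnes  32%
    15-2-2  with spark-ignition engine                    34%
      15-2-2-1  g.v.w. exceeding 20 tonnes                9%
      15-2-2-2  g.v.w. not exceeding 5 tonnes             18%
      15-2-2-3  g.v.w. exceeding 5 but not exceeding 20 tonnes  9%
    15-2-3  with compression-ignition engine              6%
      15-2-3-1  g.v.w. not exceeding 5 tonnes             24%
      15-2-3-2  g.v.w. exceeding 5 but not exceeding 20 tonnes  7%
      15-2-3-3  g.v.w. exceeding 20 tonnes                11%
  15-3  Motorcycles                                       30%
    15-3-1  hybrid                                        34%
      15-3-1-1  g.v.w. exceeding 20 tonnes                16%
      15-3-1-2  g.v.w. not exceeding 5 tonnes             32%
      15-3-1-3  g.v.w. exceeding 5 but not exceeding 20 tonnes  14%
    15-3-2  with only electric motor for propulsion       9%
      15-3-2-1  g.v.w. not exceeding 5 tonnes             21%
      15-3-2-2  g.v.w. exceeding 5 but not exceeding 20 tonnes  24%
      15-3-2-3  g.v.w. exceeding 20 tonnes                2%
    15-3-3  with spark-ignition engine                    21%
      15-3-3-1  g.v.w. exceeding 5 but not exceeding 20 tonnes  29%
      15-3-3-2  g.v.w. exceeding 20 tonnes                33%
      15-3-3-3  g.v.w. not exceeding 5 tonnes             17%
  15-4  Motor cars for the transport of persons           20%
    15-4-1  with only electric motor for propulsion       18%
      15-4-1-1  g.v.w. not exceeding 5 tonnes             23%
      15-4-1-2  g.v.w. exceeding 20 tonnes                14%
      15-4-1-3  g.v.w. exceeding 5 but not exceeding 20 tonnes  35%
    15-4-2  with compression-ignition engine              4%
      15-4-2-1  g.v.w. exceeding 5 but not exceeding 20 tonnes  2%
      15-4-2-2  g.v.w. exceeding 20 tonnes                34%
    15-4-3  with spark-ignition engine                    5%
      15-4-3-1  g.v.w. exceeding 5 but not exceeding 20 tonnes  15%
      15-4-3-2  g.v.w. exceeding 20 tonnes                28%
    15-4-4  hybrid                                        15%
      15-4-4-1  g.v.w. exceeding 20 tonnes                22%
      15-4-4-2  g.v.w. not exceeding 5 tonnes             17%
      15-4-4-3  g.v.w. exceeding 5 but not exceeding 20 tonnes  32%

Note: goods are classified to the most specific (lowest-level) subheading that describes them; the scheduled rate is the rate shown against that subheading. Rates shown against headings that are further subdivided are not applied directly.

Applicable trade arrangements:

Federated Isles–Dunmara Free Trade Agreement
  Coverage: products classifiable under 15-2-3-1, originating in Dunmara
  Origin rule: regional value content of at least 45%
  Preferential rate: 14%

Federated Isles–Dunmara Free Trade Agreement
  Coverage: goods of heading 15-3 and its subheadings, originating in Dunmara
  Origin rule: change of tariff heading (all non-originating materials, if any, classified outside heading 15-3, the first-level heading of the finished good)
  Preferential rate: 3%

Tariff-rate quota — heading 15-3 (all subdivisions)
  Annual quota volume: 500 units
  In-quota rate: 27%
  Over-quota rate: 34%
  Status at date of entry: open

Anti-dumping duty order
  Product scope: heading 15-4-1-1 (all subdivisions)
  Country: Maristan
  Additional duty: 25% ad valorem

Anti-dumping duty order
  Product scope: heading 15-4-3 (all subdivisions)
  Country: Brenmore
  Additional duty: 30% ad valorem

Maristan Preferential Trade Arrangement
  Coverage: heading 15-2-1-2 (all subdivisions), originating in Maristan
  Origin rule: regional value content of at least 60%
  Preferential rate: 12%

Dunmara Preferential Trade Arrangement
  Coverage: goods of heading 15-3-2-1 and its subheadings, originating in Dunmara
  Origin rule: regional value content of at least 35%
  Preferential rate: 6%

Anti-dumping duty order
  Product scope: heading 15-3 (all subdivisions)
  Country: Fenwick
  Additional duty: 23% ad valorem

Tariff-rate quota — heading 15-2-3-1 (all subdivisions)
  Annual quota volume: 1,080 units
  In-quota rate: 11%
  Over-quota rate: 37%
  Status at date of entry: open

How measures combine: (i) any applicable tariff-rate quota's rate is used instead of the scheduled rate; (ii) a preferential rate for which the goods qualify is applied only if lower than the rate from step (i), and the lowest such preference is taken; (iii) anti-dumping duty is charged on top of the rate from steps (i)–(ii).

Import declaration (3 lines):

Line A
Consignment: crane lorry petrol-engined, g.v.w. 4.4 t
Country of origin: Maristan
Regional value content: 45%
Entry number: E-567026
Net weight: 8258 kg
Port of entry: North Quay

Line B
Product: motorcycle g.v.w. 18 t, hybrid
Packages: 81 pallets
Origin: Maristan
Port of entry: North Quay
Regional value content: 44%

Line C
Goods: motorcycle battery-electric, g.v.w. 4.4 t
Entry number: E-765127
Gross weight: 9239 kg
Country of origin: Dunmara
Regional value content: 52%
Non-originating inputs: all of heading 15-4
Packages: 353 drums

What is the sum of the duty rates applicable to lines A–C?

Line A: crane lorry → 15-2; petrol-engined → 15-2-2; g.v.w. 4.4 t → 15-2-2-2. Scheduled 18%. Maristan agreement on 15-2-1-2: 15-2-2-2 not covered. → 18%.
Line B: motorcycle → 15-3; hybrid → 15-3-1; g.v.w. 18 t → 15-3-1-3. Scheduled 14%. quota on 15-3 open → in-quota 27%; Maristan agreement on 15-2-1-2: 15-3-1-3 not covered. → 27%.
Line C: motorcycle → 15-3; battery-electric → 15-3-2; g.v.w. 4.4 t → 15-3-2-1. Scheduled 21%. quota on 15-3 open → in-quota 27%; Dunmara agreement on 15-2-3-1: 15-3-2-1 not covered; Dunmara agreement on 15-3: CTH met → 3% available; Dunmara agreement on 15-3-2-1: RVC ≥ 35% → 6% available; preferential 3%. → 3%.
Sum: 18% + 27% + 3% = 48%.

48%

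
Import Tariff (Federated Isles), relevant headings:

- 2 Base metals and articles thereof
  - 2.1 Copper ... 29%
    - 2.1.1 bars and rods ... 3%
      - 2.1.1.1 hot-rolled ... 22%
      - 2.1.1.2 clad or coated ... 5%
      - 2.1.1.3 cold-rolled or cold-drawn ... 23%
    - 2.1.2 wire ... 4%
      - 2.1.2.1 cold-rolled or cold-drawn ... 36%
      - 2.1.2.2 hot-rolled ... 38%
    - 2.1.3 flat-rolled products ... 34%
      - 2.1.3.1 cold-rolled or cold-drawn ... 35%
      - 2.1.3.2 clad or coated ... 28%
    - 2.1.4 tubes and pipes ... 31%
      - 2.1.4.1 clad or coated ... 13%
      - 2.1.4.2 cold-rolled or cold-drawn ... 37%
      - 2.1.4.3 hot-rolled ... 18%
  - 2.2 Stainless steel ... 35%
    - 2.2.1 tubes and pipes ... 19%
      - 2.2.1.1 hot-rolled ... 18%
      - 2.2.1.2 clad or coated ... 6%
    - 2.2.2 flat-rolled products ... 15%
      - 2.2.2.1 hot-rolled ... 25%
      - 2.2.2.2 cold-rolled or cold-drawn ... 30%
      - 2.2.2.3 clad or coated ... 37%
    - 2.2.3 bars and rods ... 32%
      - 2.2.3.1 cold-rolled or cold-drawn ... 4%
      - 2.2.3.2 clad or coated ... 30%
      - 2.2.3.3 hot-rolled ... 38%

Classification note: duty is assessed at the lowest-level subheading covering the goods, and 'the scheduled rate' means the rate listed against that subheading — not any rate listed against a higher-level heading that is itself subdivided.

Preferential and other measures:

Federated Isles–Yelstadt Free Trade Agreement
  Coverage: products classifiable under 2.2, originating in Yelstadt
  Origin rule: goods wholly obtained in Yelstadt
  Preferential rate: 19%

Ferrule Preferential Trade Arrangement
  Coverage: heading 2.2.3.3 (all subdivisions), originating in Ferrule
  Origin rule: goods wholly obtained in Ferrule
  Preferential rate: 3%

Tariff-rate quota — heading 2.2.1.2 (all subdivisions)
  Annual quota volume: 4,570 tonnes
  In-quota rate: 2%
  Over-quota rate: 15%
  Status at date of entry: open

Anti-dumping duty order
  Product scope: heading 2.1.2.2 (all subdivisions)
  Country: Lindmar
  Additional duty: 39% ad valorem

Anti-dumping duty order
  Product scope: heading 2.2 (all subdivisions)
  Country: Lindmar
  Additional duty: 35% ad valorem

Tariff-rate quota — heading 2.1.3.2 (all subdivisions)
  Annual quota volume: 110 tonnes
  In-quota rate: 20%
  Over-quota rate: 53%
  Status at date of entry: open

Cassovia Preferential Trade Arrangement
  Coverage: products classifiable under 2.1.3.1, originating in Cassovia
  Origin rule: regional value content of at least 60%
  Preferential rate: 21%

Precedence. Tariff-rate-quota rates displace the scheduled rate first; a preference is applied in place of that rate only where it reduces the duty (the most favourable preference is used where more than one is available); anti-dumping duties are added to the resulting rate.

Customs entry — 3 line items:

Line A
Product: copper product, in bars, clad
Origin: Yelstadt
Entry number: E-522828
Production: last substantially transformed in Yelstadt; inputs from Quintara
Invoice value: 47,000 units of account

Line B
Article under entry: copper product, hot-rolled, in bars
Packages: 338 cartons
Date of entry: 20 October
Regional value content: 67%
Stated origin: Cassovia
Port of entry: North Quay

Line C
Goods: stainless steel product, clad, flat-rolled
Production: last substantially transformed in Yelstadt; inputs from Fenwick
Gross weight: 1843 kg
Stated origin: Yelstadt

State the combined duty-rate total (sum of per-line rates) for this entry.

Line A: copper → 2.1; in bars → 2.1.1; clad → 2.1.1.2. Scheduled 5%. Yelstadt agreement on 2.2: 2.1.1.2 not covered. → 5%.
Line B: copper → 2.1; in bars → 2.1.1; hot-rolled → 2.1.1.1. Scheduled 22%. Cassovia agreement on 2.1.3.1: 2.1.1.1 not covered. → 22%.
Line C: stainless steel → 2.2; flat-rolled → 2.2.2; clad → 2.2.2.3. Scheduled 37%. Yelstadt agreement on 2.2: not wholly obtained. → 37%.
Sum: 5% + 22% + 37% = 64%.

64%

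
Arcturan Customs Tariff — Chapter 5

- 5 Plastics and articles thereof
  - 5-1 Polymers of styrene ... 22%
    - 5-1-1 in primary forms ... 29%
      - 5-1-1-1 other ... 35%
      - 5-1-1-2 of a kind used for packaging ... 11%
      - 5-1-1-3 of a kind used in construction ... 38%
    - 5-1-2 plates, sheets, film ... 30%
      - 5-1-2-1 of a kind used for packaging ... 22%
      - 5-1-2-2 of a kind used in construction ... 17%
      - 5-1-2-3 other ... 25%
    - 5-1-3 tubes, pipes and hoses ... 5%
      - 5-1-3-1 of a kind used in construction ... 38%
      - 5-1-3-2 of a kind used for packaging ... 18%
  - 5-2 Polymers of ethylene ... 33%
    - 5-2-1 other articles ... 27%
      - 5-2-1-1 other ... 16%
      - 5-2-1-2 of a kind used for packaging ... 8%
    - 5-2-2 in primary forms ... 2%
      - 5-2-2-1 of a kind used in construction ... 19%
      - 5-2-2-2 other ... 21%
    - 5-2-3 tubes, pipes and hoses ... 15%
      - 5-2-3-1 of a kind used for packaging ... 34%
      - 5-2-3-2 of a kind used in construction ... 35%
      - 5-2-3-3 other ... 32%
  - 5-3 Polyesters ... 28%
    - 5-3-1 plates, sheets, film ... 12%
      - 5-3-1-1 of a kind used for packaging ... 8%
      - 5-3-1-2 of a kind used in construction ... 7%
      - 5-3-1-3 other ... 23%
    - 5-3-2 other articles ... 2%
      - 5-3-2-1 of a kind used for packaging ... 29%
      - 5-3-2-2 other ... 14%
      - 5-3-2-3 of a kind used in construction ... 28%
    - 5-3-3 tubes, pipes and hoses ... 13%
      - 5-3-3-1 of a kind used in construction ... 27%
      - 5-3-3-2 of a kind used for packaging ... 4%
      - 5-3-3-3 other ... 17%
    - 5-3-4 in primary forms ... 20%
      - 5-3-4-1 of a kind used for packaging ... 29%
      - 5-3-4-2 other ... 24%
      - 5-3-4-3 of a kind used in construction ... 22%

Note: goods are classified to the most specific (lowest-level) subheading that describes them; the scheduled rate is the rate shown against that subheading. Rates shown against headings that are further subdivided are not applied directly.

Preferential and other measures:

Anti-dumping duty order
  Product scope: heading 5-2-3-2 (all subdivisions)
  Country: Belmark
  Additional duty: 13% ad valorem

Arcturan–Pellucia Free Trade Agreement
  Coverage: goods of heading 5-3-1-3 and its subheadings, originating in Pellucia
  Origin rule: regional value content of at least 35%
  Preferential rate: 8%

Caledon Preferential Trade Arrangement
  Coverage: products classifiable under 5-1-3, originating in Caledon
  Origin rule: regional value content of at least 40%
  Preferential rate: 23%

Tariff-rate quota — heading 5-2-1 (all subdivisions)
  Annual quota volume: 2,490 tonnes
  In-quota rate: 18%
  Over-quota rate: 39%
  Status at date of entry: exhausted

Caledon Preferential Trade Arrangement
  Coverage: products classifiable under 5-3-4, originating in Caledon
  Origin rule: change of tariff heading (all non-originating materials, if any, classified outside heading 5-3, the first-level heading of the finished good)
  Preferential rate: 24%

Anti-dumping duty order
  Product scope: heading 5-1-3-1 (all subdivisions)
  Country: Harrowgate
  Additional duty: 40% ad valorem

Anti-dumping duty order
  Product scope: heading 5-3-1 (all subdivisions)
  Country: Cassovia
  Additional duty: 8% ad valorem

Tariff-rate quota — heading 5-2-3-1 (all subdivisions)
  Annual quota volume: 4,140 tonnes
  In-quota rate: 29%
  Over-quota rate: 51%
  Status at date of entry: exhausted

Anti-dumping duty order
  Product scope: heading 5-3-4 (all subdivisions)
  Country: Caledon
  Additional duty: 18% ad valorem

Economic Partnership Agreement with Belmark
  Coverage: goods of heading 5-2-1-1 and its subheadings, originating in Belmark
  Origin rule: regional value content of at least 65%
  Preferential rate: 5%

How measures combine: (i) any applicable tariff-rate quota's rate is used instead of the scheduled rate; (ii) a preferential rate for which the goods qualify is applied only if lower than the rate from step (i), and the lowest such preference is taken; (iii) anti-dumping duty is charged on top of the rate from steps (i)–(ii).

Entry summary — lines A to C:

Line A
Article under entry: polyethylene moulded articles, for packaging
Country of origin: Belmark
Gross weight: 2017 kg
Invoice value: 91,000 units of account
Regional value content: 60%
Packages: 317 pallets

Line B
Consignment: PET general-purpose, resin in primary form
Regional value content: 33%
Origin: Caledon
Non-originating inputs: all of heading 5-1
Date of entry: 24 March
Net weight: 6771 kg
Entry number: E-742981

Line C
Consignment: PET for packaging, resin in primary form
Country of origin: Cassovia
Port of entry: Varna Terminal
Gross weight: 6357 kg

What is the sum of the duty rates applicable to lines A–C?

110%

Line A: polyethylene → 5-2; moulded articles → 5-2-1; for packaging → 5-2-1-2. Scheduled 8%. quota on 5-2-1 exhausted → over-quota 39%; Belmark agreement on 5-2-1-1: 5-2-1-2 not covered. → 39%.
Line B: PET → 5-3; resin in primary form → 5-3-4; general-purpose → 5-3-4-2. Scheduled 24%. Caledon agreement on 5-1-3: 5-3-4-2 not covered; Caledon agreement on 5-3-4: CTH met → 24% available; preference 24% not lower than 24% → no reduction; anti-dumping (Caledon, 5-3-4): +18%; total 24% + 18% = 42%. → 42%.
Line C: PET → 5-3; resin in primary form → 5-3-4; for packaging → 5-3-4-1. Scheduled 29%. No special measure applies. → 29%.
Sum: 39% + 42% + 29% = 110%.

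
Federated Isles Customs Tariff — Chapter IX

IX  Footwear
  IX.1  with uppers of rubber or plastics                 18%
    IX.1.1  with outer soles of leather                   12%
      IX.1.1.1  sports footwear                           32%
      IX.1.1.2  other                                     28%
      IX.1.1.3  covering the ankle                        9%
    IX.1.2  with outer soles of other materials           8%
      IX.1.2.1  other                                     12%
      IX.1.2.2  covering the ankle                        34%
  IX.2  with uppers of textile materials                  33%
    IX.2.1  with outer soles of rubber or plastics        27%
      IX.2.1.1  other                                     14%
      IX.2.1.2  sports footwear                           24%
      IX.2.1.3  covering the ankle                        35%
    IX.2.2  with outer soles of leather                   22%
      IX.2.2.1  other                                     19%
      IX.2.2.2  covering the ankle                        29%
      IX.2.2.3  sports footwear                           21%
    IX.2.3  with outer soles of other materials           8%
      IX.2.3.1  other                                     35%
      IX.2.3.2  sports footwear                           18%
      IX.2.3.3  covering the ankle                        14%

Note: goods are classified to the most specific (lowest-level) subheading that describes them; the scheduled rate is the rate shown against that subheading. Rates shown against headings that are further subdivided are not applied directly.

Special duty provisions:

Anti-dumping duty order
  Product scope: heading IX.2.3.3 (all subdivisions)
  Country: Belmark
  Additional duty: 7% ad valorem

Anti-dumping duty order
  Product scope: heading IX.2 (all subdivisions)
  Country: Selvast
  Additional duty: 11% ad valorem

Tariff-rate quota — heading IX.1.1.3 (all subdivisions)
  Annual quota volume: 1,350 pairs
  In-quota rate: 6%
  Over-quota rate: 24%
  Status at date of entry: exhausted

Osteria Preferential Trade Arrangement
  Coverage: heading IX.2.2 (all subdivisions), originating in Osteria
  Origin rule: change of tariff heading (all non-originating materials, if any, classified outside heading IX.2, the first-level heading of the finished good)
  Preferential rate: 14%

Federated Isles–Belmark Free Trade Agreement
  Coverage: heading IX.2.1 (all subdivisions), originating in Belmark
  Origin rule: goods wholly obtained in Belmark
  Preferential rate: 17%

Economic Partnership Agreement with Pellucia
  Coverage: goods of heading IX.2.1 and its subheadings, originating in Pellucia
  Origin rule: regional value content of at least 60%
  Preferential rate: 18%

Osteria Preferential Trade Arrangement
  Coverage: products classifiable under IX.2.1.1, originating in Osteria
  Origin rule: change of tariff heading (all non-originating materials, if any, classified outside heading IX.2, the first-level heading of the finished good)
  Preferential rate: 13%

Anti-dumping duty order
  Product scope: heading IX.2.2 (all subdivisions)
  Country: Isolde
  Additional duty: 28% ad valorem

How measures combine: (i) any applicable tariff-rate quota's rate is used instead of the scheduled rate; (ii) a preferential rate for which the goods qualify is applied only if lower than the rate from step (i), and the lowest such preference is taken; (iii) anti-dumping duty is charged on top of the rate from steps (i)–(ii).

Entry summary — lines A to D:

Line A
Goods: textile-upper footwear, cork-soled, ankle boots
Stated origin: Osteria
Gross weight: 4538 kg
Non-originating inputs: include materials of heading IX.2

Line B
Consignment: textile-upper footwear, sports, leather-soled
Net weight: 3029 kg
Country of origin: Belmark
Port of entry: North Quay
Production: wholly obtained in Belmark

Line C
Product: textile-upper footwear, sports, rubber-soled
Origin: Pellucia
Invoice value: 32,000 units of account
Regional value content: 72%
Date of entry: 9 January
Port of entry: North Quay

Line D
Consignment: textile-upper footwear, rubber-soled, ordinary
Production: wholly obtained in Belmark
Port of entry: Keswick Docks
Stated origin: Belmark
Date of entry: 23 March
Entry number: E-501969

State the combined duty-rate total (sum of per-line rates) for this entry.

67%

Line A: textile-upper → IX.2; cork-soled → IX.2.3; ankle boots → IX.2.3.3. Scheduled 14%. Osteria agreement on IX.2.2: IX.2.3.3 not covered; Osteria agreement on IX.2.1.1: IX.2.3.3 not covered. → 14%.
Line B: textile-upper → IX.2; leather-soled → IX.2.2; sports → IX.2.2.3. Scheduled 21%. Belmark agreement on IX.2.1: IX.2.2.3 not covered. → 21%.
Line C: textile-upper → IX.2; rubber-soled → IX.2.1; sports → IX.2.1.2. Scheduled 24%. Pellucia agreement on IX.2.1: RVC ≥ 60% → 18% available; preferential 18%. → 18%.
Line D: textile-upper → IX.2; rubber-soled → IX.2.1; ordinary → IX.2.1.1. Scheduled 14%. Belmark agreement on IX.2.1: wholly obtained → 17% available; preference 17% not lower than 14% → no reduction. → 14%.
Sum: 14% + 21% + 18% + 14% = 67%.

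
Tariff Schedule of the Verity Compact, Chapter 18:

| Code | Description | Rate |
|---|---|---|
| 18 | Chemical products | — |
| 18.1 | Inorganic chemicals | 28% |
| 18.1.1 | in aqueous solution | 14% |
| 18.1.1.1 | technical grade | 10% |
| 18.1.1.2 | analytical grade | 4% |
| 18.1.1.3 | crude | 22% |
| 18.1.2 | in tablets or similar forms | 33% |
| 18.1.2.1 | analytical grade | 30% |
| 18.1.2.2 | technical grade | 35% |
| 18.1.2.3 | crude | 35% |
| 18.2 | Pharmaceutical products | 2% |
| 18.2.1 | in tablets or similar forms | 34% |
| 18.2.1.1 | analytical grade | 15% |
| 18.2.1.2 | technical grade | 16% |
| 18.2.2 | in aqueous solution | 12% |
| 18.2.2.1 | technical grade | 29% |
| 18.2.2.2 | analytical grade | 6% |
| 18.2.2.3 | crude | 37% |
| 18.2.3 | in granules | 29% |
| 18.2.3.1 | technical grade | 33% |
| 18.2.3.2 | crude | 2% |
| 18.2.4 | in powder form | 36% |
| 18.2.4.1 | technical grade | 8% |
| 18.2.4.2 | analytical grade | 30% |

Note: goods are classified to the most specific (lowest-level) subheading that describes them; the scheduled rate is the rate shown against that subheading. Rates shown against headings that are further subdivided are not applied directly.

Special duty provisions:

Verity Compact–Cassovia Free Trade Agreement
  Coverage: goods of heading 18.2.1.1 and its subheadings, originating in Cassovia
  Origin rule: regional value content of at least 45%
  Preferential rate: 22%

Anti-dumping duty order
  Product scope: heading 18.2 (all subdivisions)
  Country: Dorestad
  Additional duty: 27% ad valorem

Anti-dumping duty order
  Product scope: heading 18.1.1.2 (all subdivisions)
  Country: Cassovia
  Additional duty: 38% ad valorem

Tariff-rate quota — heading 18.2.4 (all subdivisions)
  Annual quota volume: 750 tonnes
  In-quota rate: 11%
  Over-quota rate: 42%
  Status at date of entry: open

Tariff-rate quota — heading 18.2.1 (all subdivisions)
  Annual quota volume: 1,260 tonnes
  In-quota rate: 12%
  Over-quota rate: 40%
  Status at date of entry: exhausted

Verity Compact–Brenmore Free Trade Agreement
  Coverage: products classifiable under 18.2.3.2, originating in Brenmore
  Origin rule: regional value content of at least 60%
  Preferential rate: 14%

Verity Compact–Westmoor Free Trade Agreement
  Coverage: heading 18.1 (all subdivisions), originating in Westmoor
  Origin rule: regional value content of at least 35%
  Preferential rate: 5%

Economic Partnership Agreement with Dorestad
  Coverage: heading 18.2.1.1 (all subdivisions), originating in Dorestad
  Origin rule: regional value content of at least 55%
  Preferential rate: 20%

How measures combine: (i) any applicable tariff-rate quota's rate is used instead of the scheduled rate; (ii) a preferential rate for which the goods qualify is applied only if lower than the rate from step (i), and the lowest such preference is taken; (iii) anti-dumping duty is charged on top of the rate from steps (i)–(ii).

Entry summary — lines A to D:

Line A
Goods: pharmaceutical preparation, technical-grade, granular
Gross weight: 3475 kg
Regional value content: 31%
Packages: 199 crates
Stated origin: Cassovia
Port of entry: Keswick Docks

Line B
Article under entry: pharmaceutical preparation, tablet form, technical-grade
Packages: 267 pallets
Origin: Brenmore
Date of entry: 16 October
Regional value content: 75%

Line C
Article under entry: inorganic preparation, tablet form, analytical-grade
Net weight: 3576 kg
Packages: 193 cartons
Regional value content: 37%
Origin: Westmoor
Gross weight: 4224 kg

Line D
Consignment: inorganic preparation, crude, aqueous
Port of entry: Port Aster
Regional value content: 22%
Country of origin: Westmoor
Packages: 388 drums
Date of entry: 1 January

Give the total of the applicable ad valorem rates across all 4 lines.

Line A: pharmaceutical → 18.2; granular → 18.2.3; technical-grade → 18.2.3.1. Scheduled 33%. Cassovia agreement on 18.2.1.1: 18.2.3.1 not covered. → 33%.
Line B: pharmaceutical → 18.2; tablet form → 18.2.1; technical-grade → 18.2.1.2. Scheduled 16%. quota on 18.2.1 exhausted → over-quota 40%; Brenmore agreement on 18.2.3.2: 18.2.1.2 not covered. → 40%.
Line C: inorganic → 18.1; tablet form → 18.1.2; analytical-grade → 18.1.2.1. Scheduled 30%. Westmoor agreement on 18.1: RVC ≥ 35% → 5% available; preferential 5%. → 5%.
Line D: inorganic → 18.1; aqueous → 18.1.1; crude → 18.1.1.3. Scheduled 22%. Westmoor agreement on 18.1: RVC < 35%. → 22%.
Sum: 33% + 40% + 5% + 22% = 100%.

100%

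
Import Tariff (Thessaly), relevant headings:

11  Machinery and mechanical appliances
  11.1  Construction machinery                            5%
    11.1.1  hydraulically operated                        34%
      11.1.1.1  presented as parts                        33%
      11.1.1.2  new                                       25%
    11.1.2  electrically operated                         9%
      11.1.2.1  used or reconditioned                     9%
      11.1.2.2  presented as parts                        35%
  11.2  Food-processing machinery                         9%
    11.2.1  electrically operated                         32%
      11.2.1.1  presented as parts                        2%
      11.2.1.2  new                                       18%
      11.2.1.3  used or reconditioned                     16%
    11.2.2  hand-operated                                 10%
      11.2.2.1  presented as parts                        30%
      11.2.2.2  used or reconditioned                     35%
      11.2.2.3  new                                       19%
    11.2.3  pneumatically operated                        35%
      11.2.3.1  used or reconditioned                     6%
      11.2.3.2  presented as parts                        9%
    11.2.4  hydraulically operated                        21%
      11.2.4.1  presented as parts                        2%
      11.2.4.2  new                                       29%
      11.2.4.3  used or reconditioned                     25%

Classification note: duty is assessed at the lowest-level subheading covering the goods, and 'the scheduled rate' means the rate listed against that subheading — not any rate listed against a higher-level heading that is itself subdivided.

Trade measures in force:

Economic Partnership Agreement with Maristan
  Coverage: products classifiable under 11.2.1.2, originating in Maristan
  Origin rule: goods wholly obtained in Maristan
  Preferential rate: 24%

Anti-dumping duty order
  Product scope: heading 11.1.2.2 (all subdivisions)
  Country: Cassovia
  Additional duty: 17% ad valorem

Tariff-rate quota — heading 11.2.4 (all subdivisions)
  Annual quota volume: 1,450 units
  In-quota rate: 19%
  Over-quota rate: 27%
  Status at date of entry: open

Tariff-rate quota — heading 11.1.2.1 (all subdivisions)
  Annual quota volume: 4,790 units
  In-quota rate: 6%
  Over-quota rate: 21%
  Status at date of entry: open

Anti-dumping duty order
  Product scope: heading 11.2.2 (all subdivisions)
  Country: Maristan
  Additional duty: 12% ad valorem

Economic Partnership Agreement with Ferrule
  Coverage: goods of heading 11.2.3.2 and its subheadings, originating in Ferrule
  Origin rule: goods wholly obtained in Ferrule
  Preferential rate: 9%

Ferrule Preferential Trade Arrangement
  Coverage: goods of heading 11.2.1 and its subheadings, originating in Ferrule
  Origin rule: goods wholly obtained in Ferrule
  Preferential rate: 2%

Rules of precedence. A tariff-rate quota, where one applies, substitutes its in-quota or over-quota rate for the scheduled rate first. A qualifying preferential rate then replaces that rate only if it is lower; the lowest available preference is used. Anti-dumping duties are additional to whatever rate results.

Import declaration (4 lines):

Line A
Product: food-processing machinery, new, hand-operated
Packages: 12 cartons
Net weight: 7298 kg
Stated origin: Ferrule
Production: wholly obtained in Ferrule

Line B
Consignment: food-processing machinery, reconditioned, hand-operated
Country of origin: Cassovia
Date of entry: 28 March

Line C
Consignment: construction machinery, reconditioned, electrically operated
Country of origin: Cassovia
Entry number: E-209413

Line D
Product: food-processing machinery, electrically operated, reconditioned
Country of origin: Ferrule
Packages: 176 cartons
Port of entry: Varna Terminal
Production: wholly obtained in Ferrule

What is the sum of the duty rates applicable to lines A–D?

Line A: food-processing → 11.2; hand-operated → 11.2.2; new → 11.2.2.3. Scheduled 19%. Ferrule agreement on 11.2.3.2: 11.2.2.3 not covered; Ferrule agreement on 11.2.1: 11.2.2.3 not covered. → 19%.
Line B: food-processing → 11.2; hand-operated → 11.2.2; reconditioned → 11.2.2.2. Scheduled 35%. No special measure applies. → 35%.
Line C: construction → 11.1; electrically operated → 11.1.2; reconditioned → 11.1.2.1. Scheduled 9%. quota on 11.1.2.1 open → in-quota 6%. → 6%.
Line D: food-processing → 11.2; electrically operated → 11.2.1; reconditioned → 11.2.1.3. Scheduled 16%. Ferrule agreement on 11.2.3.2: 11.2.1.3 not covered; Ferrule agreement on 11.2.1: wholly obtained → 2% available; preferential 2%. → 2%.
Sum: 19% + 35% + 6% + 2% = 62%.

62%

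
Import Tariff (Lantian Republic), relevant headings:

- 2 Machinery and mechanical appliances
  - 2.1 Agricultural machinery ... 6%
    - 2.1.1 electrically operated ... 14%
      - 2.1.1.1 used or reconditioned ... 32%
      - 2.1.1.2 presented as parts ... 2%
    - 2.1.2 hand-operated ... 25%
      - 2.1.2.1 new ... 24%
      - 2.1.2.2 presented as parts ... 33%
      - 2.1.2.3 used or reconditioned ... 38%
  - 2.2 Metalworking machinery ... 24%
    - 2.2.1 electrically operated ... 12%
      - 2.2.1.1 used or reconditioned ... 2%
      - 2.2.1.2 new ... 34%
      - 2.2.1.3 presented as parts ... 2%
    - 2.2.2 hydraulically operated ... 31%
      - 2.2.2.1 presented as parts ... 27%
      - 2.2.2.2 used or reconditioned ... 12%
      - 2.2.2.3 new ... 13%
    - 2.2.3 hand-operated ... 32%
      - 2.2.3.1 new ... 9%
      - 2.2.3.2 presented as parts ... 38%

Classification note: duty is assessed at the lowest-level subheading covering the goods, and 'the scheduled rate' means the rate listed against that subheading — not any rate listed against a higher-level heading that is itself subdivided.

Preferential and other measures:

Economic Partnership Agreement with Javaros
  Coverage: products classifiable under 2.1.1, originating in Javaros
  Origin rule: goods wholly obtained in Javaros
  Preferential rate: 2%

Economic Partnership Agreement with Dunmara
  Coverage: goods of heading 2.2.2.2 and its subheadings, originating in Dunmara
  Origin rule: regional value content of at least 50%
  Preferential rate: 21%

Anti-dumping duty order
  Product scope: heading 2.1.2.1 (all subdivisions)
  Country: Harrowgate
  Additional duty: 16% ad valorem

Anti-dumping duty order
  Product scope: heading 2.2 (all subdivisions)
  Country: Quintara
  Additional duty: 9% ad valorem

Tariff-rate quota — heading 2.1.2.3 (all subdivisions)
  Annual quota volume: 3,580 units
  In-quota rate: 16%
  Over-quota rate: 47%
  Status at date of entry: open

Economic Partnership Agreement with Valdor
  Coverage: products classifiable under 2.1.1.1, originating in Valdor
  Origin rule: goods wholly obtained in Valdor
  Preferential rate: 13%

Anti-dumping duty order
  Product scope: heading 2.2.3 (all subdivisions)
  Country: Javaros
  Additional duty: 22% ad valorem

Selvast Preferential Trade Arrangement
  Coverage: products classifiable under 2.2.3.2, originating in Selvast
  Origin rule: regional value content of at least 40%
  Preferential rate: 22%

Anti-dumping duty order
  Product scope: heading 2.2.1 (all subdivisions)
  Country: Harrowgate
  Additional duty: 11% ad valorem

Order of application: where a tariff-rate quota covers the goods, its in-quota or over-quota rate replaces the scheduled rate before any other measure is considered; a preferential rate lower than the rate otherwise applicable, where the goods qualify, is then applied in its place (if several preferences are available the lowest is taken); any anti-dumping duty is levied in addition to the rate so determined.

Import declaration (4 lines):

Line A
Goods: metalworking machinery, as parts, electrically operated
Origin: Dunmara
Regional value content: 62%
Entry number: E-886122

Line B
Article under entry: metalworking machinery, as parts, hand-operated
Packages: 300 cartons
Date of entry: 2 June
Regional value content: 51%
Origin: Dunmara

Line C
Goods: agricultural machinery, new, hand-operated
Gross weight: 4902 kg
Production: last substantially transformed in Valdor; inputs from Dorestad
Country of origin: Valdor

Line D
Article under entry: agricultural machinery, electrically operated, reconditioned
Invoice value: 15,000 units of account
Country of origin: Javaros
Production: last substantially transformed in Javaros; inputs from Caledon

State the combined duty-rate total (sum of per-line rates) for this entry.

96%

Line A: metalworking → 2.2; electrically operated → 2.2.1; as parts → 2.2.1.3. Scheduled 2%. Dunmara agreement on 2.2.2.2: 2.2.1.3 not covered. → 2%.
Line B: metalworking → 2.2; hand-operated → 2.2.3; as parts → 2.2.3.2. Scheduled 38%. Dunmara agreement on 2.2.2.2: 2.2.3.2 not covered. → 38%.
Line C: agricultural → 2.1; hand-operated → 2.1.2; new → 2.1.2.1. Scheduled 24%. Valdor agreement on 2.1.1.1: 2.1.2.1 not covered. → 24%.
Line D: agricultural → 2.1; electrically operated → 2.1.1; reconditioned → 2.1.1.1. Scheduled 32%. Javaros agreement on 2.1.1: not wholly obtained. → 32%.
Sum: 2% + 38% + 24% + 32% = 96%.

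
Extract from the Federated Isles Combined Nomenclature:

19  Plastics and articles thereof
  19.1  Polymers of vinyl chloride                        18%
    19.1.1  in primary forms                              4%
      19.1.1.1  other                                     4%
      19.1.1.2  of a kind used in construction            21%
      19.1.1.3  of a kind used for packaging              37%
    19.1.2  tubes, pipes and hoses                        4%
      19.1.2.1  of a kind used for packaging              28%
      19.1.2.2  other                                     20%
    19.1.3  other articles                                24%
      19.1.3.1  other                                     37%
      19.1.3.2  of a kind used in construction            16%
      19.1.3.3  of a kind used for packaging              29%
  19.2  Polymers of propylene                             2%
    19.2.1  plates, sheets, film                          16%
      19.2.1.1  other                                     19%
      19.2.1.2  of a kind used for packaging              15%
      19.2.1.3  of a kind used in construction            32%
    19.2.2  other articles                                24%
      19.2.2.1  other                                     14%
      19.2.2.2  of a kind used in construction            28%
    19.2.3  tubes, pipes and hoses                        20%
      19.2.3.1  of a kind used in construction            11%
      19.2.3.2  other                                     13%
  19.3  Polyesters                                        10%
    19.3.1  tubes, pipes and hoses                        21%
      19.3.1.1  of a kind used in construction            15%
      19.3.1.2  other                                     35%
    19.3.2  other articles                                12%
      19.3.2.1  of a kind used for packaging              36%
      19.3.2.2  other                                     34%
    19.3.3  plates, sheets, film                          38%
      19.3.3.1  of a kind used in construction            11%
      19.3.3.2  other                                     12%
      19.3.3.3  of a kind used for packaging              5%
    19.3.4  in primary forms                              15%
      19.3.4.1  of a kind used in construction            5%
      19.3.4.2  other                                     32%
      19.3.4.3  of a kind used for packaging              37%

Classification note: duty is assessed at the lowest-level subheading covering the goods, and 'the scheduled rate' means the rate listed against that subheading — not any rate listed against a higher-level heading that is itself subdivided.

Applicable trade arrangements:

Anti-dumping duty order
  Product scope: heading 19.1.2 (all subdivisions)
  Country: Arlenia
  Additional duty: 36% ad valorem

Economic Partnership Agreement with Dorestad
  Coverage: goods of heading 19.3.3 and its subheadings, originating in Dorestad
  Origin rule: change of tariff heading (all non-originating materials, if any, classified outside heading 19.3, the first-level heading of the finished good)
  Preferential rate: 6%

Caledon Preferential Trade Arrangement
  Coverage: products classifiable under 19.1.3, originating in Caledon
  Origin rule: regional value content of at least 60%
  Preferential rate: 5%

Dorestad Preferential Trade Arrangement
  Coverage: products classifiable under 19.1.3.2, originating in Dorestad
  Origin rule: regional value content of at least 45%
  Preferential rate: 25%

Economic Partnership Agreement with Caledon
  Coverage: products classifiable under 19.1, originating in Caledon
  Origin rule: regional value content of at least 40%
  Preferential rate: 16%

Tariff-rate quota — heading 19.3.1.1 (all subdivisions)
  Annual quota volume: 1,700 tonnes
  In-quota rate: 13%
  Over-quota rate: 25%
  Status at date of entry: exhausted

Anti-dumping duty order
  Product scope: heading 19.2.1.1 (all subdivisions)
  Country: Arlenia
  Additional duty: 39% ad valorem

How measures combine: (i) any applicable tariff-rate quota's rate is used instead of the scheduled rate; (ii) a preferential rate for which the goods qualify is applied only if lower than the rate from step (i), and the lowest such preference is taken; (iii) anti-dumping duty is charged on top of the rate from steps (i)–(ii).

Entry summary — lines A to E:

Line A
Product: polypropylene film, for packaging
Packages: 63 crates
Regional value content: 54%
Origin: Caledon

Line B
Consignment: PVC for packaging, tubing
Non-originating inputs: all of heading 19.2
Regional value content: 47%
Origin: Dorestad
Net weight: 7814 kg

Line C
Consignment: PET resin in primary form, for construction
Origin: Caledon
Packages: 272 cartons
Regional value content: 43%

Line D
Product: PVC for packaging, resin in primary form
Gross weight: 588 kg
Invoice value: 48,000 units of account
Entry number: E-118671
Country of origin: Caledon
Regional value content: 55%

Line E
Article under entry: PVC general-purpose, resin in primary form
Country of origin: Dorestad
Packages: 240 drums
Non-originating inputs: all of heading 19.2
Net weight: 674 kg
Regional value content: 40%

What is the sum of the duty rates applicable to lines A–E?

Line A: polypropylene → 19.2; film → 19.2.1; for packaging → 19.2.1.2. Scheduled 15%. Caledon agreement on 19.1.3: 19.2.1.2 not covered; Caledon agreement on 19.1: 19.2.1.2 not covered. → 15%.
Line B: PVC → 19.1; tubing → 19.1.2; for packaging → 19.1.2.1. Scheduled 28%. Dorestad agreement on 19.3.3: 19.1.2.1 not covered; Dorestad agreement on 19.1.3.2: 19.1.2.1 not covered. → 28%.
Line C: PET → 19.3; resin in primary form → 19.3.4; for construction → 19.3.4.1. Scheduled 5%. Caledon agreement on 19.1.3: 19.3.4.1 not covered; Caledon agreement on 19.1: 19.3.4.1 not covered. → 5%.
Line D: PVC → 19.1; resin in primary form → 19.1.1; for packaging → 19.1.1.3. Scheduled 37%. Caledon agreement on 19.1.3: 19.1.1.3 not covered; Caledon agreement on 19.1: RVC ≥ 40% → 16% available; preferential 16%. → 16%.
Line E: PVC → 19.1; resin in primary form → 19.1.1; general-purpose → 19.1.1.1. Scheduled 4%. Dorestad agreement on 19.3.3: 19.1.1.1 not covered; Dorestad agreement on 19.1.3.2: 19.1.1.1 not covered. → 4%.
Sum: 15% + 28% + 5% + 16% + 4% = 68%.

68%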